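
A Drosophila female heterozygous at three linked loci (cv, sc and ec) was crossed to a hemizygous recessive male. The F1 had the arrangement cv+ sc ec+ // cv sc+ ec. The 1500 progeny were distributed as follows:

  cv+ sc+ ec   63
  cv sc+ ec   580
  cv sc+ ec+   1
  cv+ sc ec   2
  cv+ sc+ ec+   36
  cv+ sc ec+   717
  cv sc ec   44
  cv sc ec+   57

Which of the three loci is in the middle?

ec

The two rarest classes, cv+ sc ec and cv sc+ ec+, are the double crossovers. Comparing them with the parentals, only the ec allele has switched, so ec is the middle locus and the order is sc – ec – cv.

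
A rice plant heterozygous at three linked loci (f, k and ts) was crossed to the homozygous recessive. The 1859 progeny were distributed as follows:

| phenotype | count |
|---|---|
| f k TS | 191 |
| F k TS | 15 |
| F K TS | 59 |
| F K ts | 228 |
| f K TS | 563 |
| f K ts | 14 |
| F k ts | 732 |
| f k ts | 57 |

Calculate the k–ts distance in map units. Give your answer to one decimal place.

The two most frequent reciprocal classes, F k ts and f K TS, are the parental types, so the F1 was F k ts / f K TS.
The two rarest classes, F k TS and f K ts, are the double crossovers. Comparing them with the parentals, only the ts allele has switched, so ts is the middle locus and the order is k – ts – f.
Crossovers in the k–ts interval produce the single-crossover classes F K ts and f k TS (228 + 191 = 419) plus the double crossovers (29).
RF(k–ts) = (419 + 29) / 1859 = 448/1859 = 0.2410 → 24.1 map units.

24.1 map units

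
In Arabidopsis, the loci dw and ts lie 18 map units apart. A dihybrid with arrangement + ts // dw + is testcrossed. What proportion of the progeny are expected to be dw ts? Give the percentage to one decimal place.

9.0%

A map distance of 18 map units corresponds to a recombination frequency of 0.180.
The F1 is + ts / dw +, so dw ts is a recombinant gamete class with expected frequency r/2 = 0.180/2 = 0.0900.
That is 0.0900 = 9.0% of the progeny.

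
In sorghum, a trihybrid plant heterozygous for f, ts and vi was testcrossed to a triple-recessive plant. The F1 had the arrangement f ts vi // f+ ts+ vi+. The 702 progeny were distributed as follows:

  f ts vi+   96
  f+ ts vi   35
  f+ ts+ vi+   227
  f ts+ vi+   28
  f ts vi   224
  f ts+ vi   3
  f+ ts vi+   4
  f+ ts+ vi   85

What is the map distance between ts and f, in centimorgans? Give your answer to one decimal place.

The two rarest classes, f ts+ vi and f+ ts vi+, are the double crossovers. Comparing them with the parentals, only the ts allele has switched, so ts is the middle locus and the order is vi – ts – f.
Crossovers in the ts–f interval produce the single-crossover classes f+ ts vi and f ts+ vi+ (35 + 28 = 63) plus the double crossovers (7).
RF(ts–f) = (63 + 7) / 702 = 70/702 = 0.0997 → 10.0 centimorgans.

10.0 centimorgans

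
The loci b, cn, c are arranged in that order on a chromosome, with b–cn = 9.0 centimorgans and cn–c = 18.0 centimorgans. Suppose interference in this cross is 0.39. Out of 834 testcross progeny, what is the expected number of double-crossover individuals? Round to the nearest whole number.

Map distances give recombination frequencies of 0.090 and 0.180 for the two intervals.
With interference 0.39 (so coincidence = 0.61), expected double-crossover frequency = 0.090 × 0.180 × 0.61 = 0.00988.
Expected number = 0.00988 × 834 = 8.24 ≈ 8.

8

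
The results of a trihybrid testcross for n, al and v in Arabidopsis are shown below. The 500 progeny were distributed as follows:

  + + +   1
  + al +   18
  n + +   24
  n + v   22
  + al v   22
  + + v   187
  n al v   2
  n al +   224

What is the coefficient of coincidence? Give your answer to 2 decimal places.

The two most frequent reciprocal classes, + + v and n al +, are the parental types, so the F1 was + + v / n al +.
The two rarest classes, + + + and n al v, are the double crossovers. Comparing them with the parentals, only the v allele has switched, so v is the middle locus and the order is n – v – al.
n–v: (40 + 3)/500 = 0.0860; v–al: (46 + 3)/500 = 0.0980.
Expected DCO frequency = 0.0860 × 0.0980 ≈ 0.00843; observed = 3/500 ≈ 0.00600.
Coefficient of coincidence = 0.00600/0.00843 ≈ 0.71.

0.71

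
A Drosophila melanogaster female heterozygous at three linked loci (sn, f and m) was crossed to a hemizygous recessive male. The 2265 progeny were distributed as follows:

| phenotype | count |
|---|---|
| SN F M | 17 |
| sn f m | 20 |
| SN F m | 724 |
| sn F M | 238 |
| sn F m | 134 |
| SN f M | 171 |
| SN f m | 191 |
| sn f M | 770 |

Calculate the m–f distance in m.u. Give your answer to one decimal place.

20.6 m.u.

The two most frequent reciprocal classes, sn f M and SN F m, are the parental types, so the F1 was sn f M / SN F m.
The two rarest classes, sn f m and SN F M, are the double crossovers. Comparing them with the parentals, only the m allele has switched, so m is the middle locus and the order is f – m – sn.
Crossovers in the f–m interval produce the single-crossover classes sn F M and SN f m (238 + 191 = 429) plus the double crossovers (37).
RF(f–m) = (429 + 37) / 2265 = 466/2265 = 0.2057 → 20.6 m.u.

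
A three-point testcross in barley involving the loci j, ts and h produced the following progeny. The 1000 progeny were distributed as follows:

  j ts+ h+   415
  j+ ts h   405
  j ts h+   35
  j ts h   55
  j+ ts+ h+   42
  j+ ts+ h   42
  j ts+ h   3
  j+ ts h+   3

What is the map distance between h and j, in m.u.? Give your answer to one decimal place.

The two most frequent reciprocal classes, j+ ts h and j ts+ h+, are the parental types, so the F1 was j+ ts h / j ts+ h+.
The two rarest classes, j+ ts h+ and j ts+ h, are the double crossovers. Comparing them with the parentals, only the h allele has switched, so h is the middle locus and the order is j – h – ts.
Crossovers in the j–h interval produce the single-crossover classes j ts h and j+ ts+ h+ (55 + 42 = 97) plus the double crossovers (6).
RF(j–h) = (97 + 6) / 1000 = 103/1000 = 0.1030 → 10.3 m.u.

10.3 m.u.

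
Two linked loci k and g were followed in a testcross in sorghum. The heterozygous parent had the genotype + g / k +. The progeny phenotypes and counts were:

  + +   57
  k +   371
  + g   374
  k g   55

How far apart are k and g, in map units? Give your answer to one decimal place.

13.1 map units

The recombinant classes are + + and k g: 57 + 55 = 112.
Recombination frequency = 112/857 = 0.1307 ≈ 13.1%, i.e. 13.1 map units.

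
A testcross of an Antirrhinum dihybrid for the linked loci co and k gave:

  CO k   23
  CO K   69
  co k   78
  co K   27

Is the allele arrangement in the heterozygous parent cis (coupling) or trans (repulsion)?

The two most frequent classes are CO K (69) and co k (78); these are the parental (non-recombinant) types.
So the F1 carried CO K on one chromosome and co k on the other — the recessive alleles are on the same chromosome (cis / coupling).

cis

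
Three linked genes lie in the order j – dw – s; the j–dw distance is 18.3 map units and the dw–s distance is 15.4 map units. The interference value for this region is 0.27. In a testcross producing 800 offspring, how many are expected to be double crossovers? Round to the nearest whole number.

Map distances give recombination frequencies of 0.183 and 0.154 for the two intervals.
With interference 0.27 (so coincidence = 0.73), expected double-crossover frequency = 0.183 × 0.154 × 0.73 = 0.02057.
Expected number = 0.02057 × 800 = 16.46 ≈ 16.

16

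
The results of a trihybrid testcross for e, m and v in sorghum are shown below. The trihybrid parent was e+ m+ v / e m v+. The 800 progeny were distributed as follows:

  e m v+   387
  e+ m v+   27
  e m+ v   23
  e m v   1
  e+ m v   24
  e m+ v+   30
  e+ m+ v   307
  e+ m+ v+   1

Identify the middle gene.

The two rarest classes, e+ m+ v+ and e m v, are the double crossovers. Comparing them with the parentals, only the v allele has switched, so v is the middle locus and the order is e – v – m.

v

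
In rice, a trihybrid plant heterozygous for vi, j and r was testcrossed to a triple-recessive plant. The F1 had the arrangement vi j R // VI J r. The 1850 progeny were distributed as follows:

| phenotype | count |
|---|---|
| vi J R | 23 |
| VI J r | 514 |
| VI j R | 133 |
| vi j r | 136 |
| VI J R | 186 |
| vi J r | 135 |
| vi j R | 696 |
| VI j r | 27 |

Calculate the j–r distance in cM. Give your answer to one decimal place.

The two rarest classes, vi J R and VI j r, are the double crossovers. Comparing them with the parentals, only the j allele has switched, so j is the middle locus and the order is vi – j – r.
Crossovers in the j–r interval produce the single-crossover classes vi j r and VI J R (136 + 186 = 322) plus the double crossovers (50).
RF(j–r) = (322 + 50) / 1850 = 372/1850 = 0.2011 → 20.1 cM.

20.1 cM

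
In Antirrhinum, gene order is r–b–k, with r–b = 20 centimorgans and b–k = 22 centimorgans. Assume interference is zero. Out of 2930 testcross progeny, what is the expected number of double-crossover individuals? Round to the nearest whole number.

Map distances give recombination frequencies of 0.200 and 0.220 for the two intervals.
With no interference, expected double-crossover frequency = 0.200 × 0.220 = 0.04400.
Expected number = 0.04400 × 2930 = 128.92 ≈ 129.

129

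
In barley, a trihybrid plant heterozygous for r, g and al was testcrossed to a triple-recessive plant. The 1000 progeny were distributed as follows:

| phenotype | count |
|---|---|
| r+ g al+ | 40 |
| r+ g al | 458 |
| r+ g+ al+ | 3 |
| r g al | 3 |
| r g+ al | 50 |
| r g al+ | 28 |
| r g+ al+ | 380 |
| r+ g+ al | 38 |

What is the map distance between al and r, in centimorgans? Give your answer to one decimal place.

9.6 centimorgans

The two most frequent reciprocal classes, r+ g al and r g+ al+, are the parental types, so the F1 was r+ g al / r g+ al+.
The two rarest classes, r g al and r+ g+ al+, are the double crossovers. Comparing them with the parentals, only the r allele has switched, so r is the middle locus and the order is al – r – g.
Crossovers in the al–r interval produce the single-crossover classes r+ g al+ and r g+ al (40 + 50 = 90) plus the double crossovers (6).
RF(al–r) = (90 + 6) / 1000 = 96/1000 = 0.0960 → 9.6 centimorgans.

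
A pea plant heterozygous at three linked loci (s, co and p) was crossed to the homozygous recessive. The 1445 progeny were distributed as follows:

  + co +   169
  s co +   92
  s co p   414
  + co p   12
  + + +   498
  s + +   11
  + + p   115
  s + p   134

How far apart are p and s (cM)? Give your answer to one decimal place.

The two most frequent reciprocal classes, + + + and s co p, are the parental types, so the F1 was + + + / s co p.
The two rarest classes, s + + and + co p, are the double crossovers. Comparing them with the parentals, only the s allele has switched, so s is the middle locus and the order is co – s – p.
Crossovers in the s–p interval produce the single-crossover classes + + p and s co + (115 + 92 = 207) plus the double crossovers (23).
RF(s–p) = (207 + 23) / 1445 = 230/1445 = 0.1592 → 15.9 cM.

15.9 cM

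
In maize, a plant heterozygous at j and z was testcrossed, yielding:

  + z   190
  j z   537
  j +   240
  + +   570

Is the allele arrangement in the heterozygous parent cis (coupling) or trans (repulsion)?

The two most frequent classes are + + (570) and j z (537); these are the parental (non-recombinant) types.
So the F1 carried + + on one chromosome and j z on the other — the recessive alleles are on the same chromosome (cis / coupling).

cis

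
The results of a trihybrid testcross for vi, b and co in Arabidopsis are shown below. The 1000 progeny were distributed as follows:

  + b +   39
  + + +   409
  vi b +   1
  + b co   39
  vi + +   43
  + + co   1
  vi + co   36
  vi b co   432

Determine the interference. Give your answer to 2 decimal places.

The two most frequent reciprocal classes, vi b co and + + +, are the parental types, so the F1 was vi b co / + + +.
The two rarest classes, vi b + and + + co, are the double crossovers. Comparing them with the parentals, only the co allele has switched, so co is the middle locus and the order is b – co – vi.
b–co: (75 + 2)/1000 = 0.0770; co–vi: (82 + 2)/1000 = 0.0840.
Expected DCO frequency = 0.0770 × 0.0840 ≈ 0.00647; observed = 2/1000 ≈ 0.00200.
Coefficient of coincidence = 0.00200/0.00647 ≈ 0.31; interference = 1 − 0.31 = 0.69.

0.69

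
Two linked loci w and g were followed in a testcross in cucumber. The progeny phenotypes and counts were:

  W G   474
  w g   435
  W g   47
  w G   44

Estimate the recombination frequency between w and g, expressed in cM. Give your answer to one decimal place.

9.1 cM

The two most frequent classes, W G (474) and w g (435), are the parental types, so the F1 was W G / w g.
The recombinant classes are W g and w G: 47 + 44 = 91.
Recombination frequency = 91/1000 = 0.0910 ≈ 9.1%, i.e. 9.1 cM.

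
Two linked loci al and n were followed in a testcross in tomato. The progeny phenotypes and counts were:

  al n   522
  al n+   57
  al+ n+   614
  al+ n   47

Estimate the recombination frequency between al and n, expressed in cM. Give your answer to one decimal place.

The two most frequent classes, al+ n+ (614) and al n (522), are the parental types, so the F1 was al+ n+ / al n.
The recombinant classes are al+ n and al n+: 47 + 57 = 104.
Recombination frequency = 104/1240 = 0.0839 ≈ 8.4%, i.e. 8.4 cM.

8.4 cM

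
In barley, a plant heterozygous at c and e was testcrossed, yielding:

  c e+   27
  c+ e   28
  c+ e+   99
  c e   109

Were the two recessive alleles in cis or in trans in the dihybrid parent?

cis

The two most frequent classes are c+ e+ (99) and c e (109); these are the parental (non-recombinant) types.
So the F1 carried c+ e+ on one chromosome and c e on the other — the recessive alleles are on the same chromosome (cis / coupling).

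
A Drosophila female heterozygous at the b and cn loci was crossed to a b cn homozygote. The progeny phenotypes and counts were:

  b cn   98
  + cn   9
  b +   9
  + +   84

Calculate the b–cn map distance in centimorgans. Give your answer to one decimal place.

9.0 centimorgans

The two most frequent classes, + + (84) and b cn (98), are the parental types, so the F1 was + + / b cn.
The recombinant classes are + cn and b +: 9 + 9 = 18.
Recombination frequency = 18/200 = 0.0900 ≈ 9.0%, i.e. 9.0 centimorgans.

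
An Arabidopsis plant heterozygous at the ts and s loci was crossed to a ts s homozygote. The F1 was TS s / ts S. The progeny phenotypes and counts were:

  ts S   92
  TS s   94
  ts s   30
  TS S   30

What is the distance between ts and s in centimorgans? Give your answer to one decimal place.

24.4 centimorgans

The recombinant classes are TS S and ts s: 30 + 30 = 60.
Recombination frequency = 60/246 = 0.2439 ≈ 24.4%, i.e. 24.4 centimorgans.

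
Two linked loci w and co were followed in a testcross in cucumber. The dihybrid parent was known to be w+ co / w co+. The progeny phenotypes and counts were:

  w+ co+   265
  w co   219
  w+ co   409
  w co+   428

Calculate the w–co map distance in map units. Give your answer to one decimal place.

36.6 map units

The recombinant classes are w+ co+ and w co: 265 + 219 = 484.
Recombination frequency = 484/1321 = 0.3664 ≈ 36.6%, i.e. 36.6 map units.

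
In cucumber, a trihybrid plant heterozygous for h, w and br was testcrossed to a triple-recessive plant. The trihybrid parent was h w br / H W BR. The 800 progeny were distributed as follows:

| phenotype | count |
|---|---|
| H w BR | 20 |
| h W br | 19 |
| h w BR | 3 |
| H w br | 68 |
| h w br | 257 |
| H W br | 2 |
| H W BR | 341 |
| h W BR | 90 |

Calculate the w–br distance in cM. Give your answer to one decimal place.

5.5 cM

The two rarest classes, h w BR and H W br, are the double crossovers. Comparing them with the parentals, only the br allele has switched, so br is the middle locus and the order is w – br – h.
Crossovers in the w–br interval produce the single-crossover classes h W br and H w BR (19 + 20 = 39) plus the double crossovers (5).
RF(w–br) = (39 + 5) / 800 = 44/800 = 0.0550 → 5.5 cM.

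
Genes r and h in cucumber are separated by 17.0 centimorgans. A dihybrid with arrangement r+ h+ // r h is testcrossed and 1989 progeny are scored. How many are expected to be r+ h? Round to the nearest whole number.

A map distance of 17.0 centimorgans corresponds to a recombination frequency of 0.170.
The F1 is r+ h+ / r h, so r+ h is a recombinant gamete class with expected frequency r/2 = 0.170/2 = 0.0850.
Expected number = 0.0850 × 1989 = 169.07 ≈ 169.

169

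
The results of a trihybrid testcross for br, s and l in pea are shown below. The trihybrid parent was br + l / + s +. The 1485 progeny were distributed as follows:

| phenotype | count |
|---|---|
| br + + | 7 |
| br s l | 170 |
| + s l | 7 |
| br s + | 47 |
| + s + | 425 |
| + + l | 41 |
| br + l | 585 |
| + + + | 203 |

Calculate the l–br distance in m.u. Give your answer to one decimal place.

6.9 m.u.

The two rarest classes, br + + and + s l, are the double crossovers. Comparing them with the parentals, only the l allele has switched, so l is the middle locus and the order is s – l – br.
Crossovers in the l–br interval produce the single-crossover classes + + l and br s + (41 + 47 = 88) plus the double crossovers (14).
RF(l–br) = (88 + 14) / 1485 = 102/1485 = 0.0687 → 6.9 m.u.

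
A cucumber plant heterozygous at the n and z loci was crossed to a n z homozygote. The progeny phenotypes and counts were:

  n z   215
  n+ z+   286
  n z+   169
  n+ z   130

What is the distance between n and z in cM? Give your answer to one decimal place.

37.4 cM

The two most frequent classes, n+ z+ (286) and n z (215), are the parental types, so the F1 was n+ z+ / n z.
The recombinant classes are n+ z and n z+: 130 + 169 = 299.
Recombination frequency = 299/800 = 0.3738 ≈ 37.4%, i.e. 37.4 cM.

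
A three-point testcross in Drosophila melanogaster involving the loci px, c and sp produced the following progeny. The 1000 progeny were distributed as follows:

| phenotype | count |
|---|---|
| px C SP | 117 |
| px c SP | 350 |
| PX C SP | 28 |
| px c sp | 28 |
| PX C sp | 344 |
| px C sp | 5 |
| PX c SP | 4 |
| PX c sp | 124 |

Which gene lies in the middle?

px

The two most frequent reciprocal classes, PX C sp and px c SP, are the parental types, so the F1 was PX C sp / px c SP.
The two rarest classes, px C sp and PX c SP, are the double crossovers. Comparing them with the parentals, only the px allele has switched, so px is the middle locus and the order is sp – px – c.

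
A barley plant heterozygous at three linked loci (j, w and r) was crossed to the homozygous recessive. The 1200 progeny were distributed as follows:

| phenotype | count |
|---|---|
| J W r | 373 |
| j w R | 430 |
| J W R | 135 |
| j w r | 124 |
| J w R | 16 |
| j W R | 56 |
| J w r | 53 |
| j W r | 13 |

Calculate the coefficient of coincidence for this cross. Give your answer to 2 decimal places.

0.88

The two most frequent reciprocal classes, J W r and j w R, are the parental types, so the F1 was J W r / j w R.
The two rarest classes, j W r and J w R, are the double crossovers. Comparing them with the parentals, only the j allele has switched, so j is the middle locus and the order is w – j – r.
w–j: (109 + 29)/1200 = 0.1150; j–r: (259 + 29)/1200 = 0.2400.
Expected DCO frequency = 0.1150 × 0.2400 ≈ 0.02760; observed = 29/1200 ≈ 0.02417.
Coefficient of coincidence = 0.02417/0.02760 ≈ 0.88.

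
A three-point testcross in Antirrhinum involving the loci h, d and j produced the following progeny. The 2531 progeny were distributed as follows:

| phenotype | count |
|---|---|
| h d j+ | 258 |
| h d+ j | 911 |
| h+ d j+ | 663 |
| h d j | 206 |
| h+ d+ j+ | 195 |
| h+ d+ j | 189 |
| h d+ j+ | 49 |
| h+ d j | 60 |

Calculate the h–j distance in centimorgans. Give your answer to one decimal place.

22.0 centimorgans

The two most frequent reciprocal classes, h d+ j and h+ d j+, are the parental types, so the F1 was h d+ j / h+ d j+.
The two rarest classes, h d+ j+ and h+ d j, are the double crossovers. Comparing them with the parentals, only the j allele has switched, so j is the middle locus and the order is h – j – d.
Crossovers in the h–j interval produce the single-crossover classes h+ d+ j and h d j+ (189 + 258 = 447) plus the double crossovers (109).
RF(h–j) = (447 + 109) / 2531 = 556/2531 = 0.2197 → 22.0 centimorgans.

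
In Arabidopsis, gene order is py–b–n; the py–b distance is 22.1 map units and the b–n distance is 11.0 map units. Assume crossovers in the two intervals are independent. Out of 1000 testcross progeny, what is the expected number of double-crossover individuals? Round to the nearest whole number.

Map distances give recombination frequencies of 0.221 and 0.110 for the two intervals.
With no interference, expected double-crossover frequency = 0.221 × 0.110 = 0.02431.
Expected number = 0.02431 × 1000 = 24.31 ≈ 24.

24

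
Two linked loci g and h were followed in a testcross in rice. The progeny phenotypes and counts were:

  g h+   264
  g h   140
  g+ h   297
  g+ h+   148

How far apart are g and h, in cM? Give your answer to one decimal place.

The two most frequent classes, g+ h (297) and g h+ (264), are the parental types, so the F1 was g+ h / g h+.
The recombinant classes are g+ h+ and g h: 148 + 140 = 288.
Recombination frequency = 288/849 = 0.3392 ≈ 33.9%, i.e. 33.9 cM.

33.9 cM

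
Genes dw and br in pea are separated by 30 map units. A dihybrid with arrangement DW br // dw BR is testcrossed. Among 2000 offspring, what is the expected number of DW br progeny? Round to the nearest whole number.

A map distance of 30 map units corresponds to a recombination frequency of 0.300.
The F1 is DW br / dw BR, so DW br is a parental gamete class with expected frequency (1 − r)/2 = 0.700/2 = 0.3500.
Expected number = 0.3500 × 2000 = 700.00 ≈ 700.

700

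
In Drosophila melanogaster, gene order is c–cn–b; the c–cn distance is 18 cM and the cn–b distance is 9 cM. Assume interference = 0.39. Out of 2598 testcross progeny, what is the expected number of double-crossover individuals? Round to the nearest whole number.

Map distances give recombination frequencies of 0.180 and 0.090 for the two intervals.
With interference 0.39 (so coincidence = 0.61), expected double-crossover frequency = 0.180 × 0.090 × 0.61 = 0.00988.
Expected number = 0.00988 × 2598 = 25.67 ≈ 26.

26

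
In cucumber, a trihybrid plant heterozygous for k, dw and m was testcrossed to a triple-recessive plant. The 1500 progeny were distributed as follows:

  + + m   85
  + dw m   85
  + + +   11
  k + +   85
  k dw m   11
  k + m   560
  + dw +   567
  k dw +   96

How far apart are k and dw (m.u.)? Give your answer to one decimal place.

13.5 m.u.

The two most frequent reciprocal classes, + dw + and k + m, are the parental types, so the F1 was + dw + / k + m.
The two rarest classes, + + + and k dw m, are the double crossovers. Comparing them with the parentals, only the dw allele has switched, so dw is the middle locus and the order is k – dw – m.
Crossovers in the k–dw interval produce the single-crossover classes k dw + and + + m (96 + 85 = 181) plus the double crossovers (22).
RF(k–dw) = (181 + 22) / 1500 = 203/1500 = 0.1353 → 13.5 m.u.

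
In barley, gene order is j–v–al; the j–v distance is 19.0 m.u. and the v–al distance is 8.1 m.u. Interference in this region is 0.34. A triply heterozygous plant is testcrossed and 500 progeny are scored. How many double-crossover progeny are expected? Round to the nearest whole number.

5

Map distances give recombination frequencies of 0.190 and 0.081 for the two intervals.
With interference 0.34 (so coincidence = 0.66), expected double-crossover frequency = 0.190 × 0.081 × 0.66 = 0.01016.
Expected number = 0.01016 × 500 = 5.08 ≈ 5.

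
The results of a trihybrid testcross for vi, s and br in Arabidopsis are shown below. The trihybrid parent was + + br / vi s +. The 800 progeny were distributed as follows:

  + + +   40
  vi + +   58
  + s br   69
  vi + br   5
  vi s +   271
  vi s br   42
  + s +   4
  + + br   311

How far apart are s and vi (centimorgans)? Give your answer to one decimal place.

17.0 centimorgans

The two rarest classes, vi + br and + s +, are the double crossovers. Comparing them with the parentals, only the vi allele has switched, so vi is the middle locus and the order is s – vi – br.
Crossovers in the s–vi interval produce the single-crossover classes + s br and vi + + (69 + 58 = 127) plus the double crossovers (9).
RF(s–vi) = (127 + 9) / 800 = 136/800 = 0.1700 → 17.0 centimorgans.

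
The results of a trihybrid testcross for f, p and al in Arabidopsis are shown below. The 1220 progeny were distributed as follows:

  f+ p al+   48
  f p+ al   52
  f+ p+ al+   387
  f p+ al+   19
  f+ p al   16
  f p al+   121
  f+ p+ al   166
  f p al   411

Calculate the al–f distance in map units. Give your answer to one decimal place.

26.4 map units

The two most frequent reciprocal classes, f p al and f+ p+ al+, are the parental types, so the F1 was f p al / f+ p+ al+.
The two rarest classes, f+ p al and f p+ al+, are the double crossovers. Comparing them with the parentals, only the f allele has switched, so f is the middle locus and the order is p – f – al.
Crossovers in the f–al interval produce the single-crossover classes f p al+ and f+ p+ al (121 + 166 = 287) plus the double crossovers (35).
RF(f–al) = (287 + 35) / 1220 = 322/1220 = 0.2639 → 26.4 map units.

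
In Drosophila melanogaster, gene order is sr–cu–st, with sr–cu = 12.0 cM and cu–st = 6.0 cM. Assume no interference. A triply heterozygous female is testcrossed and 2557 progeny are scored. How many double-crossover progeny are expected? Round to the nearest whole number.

Map distances give recombination frequencies of 0.120 and 0.060 for the two intervals.
With no interference, expected double-crossover frequency = 0.120 × 0.060 = 0.00720.
Expected number = 0.00720 × 2557 = 18.41 ≈ 18.

18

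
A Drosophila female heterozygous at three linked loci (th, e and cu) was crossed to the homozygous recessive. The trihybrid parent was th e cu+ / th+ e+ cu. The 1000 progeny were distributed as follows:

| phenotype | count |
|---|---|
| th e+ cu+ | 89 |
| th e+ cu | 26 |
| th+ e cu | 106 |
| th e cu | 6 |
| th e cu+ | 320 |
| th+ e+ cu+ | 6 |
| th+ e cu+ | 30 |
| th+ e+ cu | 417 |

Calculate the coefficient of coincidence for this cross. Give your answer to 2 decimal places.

0.85

The two rarest classes, th e cu and th+ e+ cu+, are the double crossovers. Comparing them with the parentals, only the cu allele has switched, so cu is the middle locus and the order is e – cu – th.
e–cu: (195 + 12)/1000 = 0.2070; cu–th: (56 + 12)/1000 = 0.0680.
Expected DCO frequency = 0.2070 × 0.0680 ≈ 0.01408; observed = 12/1000 ≈ 0.01200.
Coefficient of coincidence = 0.01200/0.01408 ≈ 0.85.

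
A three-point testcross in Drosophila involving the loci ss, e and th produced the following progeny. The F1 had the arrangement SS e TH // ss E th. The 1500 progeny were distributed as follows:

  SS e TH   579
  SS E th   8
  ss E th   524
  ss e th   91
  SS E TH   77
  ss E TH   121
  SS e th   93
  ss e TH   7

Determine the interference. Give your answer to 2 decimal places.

0.46

The two rarest classes, ss e TH and SS E th, are the double crossovers. Comparing them with the parentals, only the ss allele has switched, so ss is the middle locus and the order is e – ss – th.
e–ss: (168 + 15)/1500 = 0.1220; ss–th: (214 + 15)/1500 = 0.1527.
Expected DCO frequency = 0.1220 × 0.1527 ≈ 0.01863; observed = 15/1500 ≈ 0.01000.
Coefficient of coincidence = 0.01000/0.01863 ≈ 0.54; interference = 1 − 0.54 = 0.46.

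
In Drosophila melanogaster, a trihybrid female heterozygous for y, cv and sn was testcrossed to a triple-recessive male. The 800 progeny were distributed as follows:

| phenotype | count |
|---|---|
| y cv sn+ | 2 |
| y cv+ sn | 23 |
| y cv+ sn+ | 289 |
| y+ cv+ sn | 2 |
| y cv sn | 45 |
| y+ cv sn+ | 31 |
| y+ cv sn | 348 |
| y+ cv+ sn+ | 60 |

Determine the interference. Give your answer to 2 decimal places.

0.49

The two most frequent reciprocal classes, y cv+ sn+ and y+ cv sn, are the parental types, so the F1 was y cv+ sn+ / y+ cv sn.
The two rarest classes, y cv sn+ and y+ cv+ sn, are the double crossovers. Comparing them with the parentals, only the cv allele has switched, so cv is the middle locus and the order is y – cv – sn.
y–cv: (105 + 4)/800 = 0.1363; cv–sn: (54 + 4)/800 = 0.0725.
Expected DCO frequency = 0.1363 × 0.0725 ≈ 0.00988; observed = 4/800 ≈ 0.00500.
Coefficient of coincidence = 0.00500/0.00988 ≈ 0.51; interference = 1 − 0.51 = 0.49.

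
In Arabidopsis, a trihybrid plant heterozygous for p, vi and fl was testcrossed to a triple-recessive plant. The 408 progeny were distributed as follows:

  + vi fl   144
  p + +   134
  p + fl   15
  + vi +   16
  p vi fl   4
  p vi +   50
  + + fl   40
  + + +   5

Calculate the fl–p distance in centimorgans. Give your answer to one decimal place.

The two most frequent reciprocal classes, + vi fl and p + +, are the parental types, so the F1 was + vi fl / p + +.
The two rarest classes, p vi fl and + + +, are the double crossovers. Comparing them with the parentals, only the p allele has switched, so p is the middle locus and the order is fl – p – vi.
Crossovers in the fl–p interval produce the single-crossover classes + vi + and p + fl (16 + 15 = 31) plus the double crossovers (9).
RF(fl–p) = (31 + 9) / 408 = 40/408 = 0.0980 → 9.8 centimorgans.

9.8 centimorgans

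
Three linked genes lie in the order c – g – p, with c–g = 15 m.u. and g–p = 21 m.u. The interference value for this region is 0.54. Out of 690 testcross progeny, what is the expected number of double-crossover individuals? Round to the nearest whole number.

10

Map distances give recombination frequencies of 0.150 and 0.210 for the two intervals.
With interference 0.54 (so coincidence = 0.46), expected double-crossover frequency = 0.150 × 0.210 × 0.46 = 0.01449.
Expected number = 0.01449 × 690 = 10.00 ≈ 10.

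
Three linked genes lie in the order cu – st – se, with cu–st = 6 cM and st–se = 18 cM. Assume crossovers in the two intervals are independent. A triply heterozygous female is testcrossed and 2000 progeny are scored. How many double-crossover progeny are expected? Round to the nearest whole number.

Map distances give recombination frequencies of 0.060 and 0.180 for the two intervals.
With no interference, expected double-crossover frequency = 0.060 × 0.180 = 0.01080.
Expected number = 0.01080 × 2000 = 21.60 ≈ 22.

22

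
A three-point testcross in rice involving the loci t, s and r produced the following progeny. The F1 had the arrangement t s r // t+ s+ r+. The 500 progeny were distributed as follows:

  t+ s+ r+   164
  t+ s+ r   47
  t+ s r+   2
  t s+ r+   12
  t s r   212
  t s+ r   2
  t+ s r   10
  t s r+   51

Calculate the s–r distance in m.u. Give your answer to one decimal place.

20.4 m.u.

The two rarest classes, t s+ r and t+ s r+, are the double crossovers. Comparing them with the parentals, only the s allele has switched, so s is the middle locus and the order is t – s – r.
Crossovers in the s–r interval produce the single-crossover classes t s r+ and t+ s+ r (51 + 47 = 98) plus the double crossovers (4).
RF(s–r) = (98 + 4) / 500 = 102/500 = 0.2040 → 20.4 m.u.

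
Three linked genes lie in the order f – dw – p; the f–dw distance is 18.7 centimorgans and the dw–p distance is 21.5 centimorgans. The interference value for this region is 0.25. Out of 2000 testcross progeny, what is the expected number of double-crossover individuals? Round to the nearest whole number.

60

Map distances give recombination frequencies of 0.187 and 0.215 for the two intervals.
With interference 0.25 (so coincidence = 0.75), expected double-crossover frequency = 0.187 × 0.215 × 0.75 = 0.03015.
Expected number = 0.03015 × 2000 = 60.31 ≈ 60.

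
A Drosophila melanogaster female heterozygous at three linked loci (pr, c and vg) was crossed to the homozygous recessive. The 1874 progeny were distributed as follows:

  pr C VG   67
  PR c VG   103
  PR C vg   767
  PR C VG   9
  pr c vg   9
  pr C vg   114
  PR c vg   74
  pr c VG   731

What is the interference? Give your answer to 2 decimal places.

The two most frequent reciprocal classes, pr c VG and PR C vg, are the parental types, so the F1 was pr c VG / PR C vg.
The two rarest classes, pr c vg and PR C VG, are the double crossovers. Comparing them with the parentals, only the vg allele has switched, so vg is the middle locus and the order is c – vg – pr.
c–vg: (141 + 18)/1874 = 0.0848; vg–pr: (217 + 18)/1874 = 0.1254.
Expected DCO frequency = 0.0848 × 0.1254 ≈ 0.01063; observed = 18/1874 ≈ 0.00961.
Coefficient of coincidence = 0.00961/0.01063 ≈ 0.90; interference = 1 − 0.90 = 0.10.

0.10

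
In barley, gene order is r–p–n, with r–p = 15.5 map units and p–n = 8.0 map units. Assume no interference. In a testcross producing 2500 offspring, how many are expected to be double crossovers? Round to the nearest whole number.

Map distances give recombination frequencies of 0.155 and 0.080 for the two intervals.
With no interference, expected double-crossover frequency = 0.155 × 0.080 = 0.01240.
Expected number = 0.01240 × 2500 = 31.00 ≈ 31.

31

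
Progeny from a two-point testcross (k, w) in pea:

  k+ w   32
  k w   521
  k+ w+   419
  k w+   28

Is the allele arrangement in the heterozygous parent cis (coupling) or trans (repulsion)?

cis

The two most frequent classes are k+ w+ (419) and k w (521); these are the parental (non-recombinant) types.
So the F1 carried k+ w+ on one chromosome and k w on the other — the recessive alleles are on the same chromosome (cis / coupling).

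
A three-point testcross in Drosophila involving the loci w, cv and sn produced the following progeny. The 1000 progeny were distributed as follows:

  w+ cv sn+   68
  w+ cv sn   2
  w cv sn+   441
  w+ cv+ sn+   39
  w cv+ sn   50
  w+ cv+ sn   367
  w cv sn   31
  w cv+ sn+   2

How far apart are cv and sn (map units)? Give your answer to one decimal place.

The two most frequent reciprocal classes, w cv sn+ and w+ cv+ sn, are the parental types, so the F1 was w cv sn+ / w+ cv+ sn.
The two rarest classes, w cv+ sn+ and w+ cv sn, are the double crossovers. Comparing them with the parentals, only the cv allele has switched, so cv is the middle locus and the order is sn – cv – w.
Crossovers in the sn–cv interval produce the single-crossover classes w cv sn and w+ cv+ sn+ (31 + 39 = 70) plus the double crossovers (4).
RF(sn–cv) = (70 + 4) / 1000 = 74/1000 = 0.0740 → 7.4 map units.

7.4 map units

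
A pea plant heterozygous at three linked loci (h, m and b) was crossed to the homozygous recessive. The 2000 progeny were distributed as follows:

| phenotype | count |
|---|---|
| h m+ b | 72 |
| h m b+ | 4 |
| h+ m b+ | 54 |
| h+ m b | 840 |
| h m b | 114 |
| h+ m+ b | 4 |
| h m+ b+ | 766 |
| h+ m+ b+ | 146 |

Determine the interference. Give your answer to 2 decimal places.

0.55

The two most frequent reciprocal classes, h+ m b and h m+ b+, are the parental types, so the F1 was h+ m b / h m+ b+.
The two rarest classes, h+ m+ b and h m b+, are the double crossovers. Comparing them with the parentals, only the m allele has switched, so m is the middle locus and the order is b – m – h.
b–m: (126 + 8)/2000 = 0.0670; m–h: (260 + 8)/2000 = 0.1340.
Expected DCO frequency = 0.0670 × 0.1340 ≈ 0.00898; observed = 8/2000 ≈ 0.00400.
Coefficient of coincidence = 0.00400/0.00898 ≈ 0.45; interference = 1 − 0.45 = 0.55.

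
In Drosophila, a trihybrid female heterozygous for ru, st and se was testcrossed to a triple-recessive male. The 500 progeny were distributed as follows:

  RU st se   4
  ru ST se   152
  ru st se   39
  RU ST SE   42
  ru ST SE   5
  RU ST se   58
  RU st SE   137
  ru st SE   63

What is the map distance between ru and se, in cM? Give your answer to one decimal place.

The two most frequent reciprocal classes, ru ST se and RU st SE, are the parental types, so the F1 was ru ST se / RU st SE.
The two rarest classes, ru ST SE and RU st se, are the double crossovers. Comparing them with the parentals, only the se allele has switched, so se is the middle locus and the order is ru – se – st.
Crossovers in the ru–se interval produce the single-crossover classes RU ST se and ru st SE (58 + 63 = 121) plus the double crossovers (9).
RF(ru–se) = (121 + 9) / 500 = 130/500 = 0.2600 → 26.0 cM.

26.0 cM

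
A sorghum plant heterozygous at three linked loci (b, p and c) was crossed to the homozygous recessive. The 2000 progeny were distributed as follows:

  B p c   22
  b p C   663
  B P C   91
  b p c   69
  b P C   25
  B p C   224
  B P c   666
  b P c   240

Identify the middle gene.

p

The two most frequent reciprocal classes, b p C and B P c, are the parental types, so the F1 was b p C / B P c.
The two rarest classes, b P C and B p c, are the double crossovers. Comparing them with the parentals, only the p allele has switched, so p is the middle locus and the order is b – p – c.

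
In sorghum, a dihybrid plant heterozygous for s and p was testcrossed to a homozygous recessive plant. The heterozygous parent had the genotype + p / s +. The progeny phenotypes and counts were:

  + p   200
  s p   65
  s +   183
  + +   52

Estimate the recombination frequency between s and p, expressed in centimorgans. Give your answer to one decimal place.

The recombinant classes are + + and s p: 52 + 65 = 117.
Recombination frequency = 117/500 = 0.2340 ≈ 23.4%, i.e. 23.4 centimorgans.

23.4 centimorgans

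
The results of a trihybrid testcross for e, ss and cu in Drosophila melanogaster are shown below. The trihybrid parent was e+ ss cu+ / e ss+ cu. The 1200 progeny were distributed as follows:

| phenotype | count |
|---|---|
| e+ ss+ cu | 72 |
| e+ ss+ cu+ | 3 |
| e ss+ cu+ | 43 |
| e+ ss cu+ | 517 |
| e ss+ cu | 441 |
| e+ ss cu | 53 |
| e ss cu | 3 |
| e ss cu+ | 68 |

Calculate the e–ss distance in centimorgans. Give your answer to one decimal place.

12.2 centimorgans

The two rarest classes, e+ ss+ cu+ and e ss cu, are the double crossovers. Comparing them with the parentals, only the ss allele has switched, so ss is the middle locus and the order is cu – ss – e.
Crossovers in the ss–e interval produce the single-crossover classes e ss cu+ and e+ ss+ cu (68 + 72 = 140) plus the double crossovers (6).
RF(ss–e) = (140 + 6) / 1200 = 146/1200 = 0.1217 → 12.2 centimorgans.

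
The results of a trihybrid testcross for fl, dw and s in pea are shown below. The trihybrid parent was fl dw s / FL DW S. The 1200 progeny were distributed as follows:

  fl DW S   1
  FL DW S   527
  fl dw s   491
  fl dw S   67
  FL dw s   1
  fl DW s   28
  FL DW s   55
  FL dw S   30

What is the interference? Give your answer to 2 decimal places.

0.68

The two rarest classes, FL dw s and fl DW S, are the double crossovers. Comparing them with the parentals, only the fl allele has switched, so fl is the middle locus and the order is dw – fl – s.
dw–fl: (58 + 2)/1200 = 0.0500; fl–s: (122 + 2)/1200 = 0.1033.
Expected DCO frequency = 0.0500 × 0.1033 ≈ 0.00517; observed = 2/1200 ≈ 0.00167.
Coefficient of coincidence = 0.00167/0.00517 ≈ 0.32; interference = 1 − 0.32 = 0.68.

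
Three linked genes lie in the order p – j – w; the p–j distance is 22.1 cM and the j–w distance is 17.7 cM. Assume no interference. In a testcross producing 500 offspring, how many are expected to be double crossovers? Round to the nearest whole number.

20

Map distances give recombination frequencies of 0.221 and 0.177 for the two intervals.
With no interference, expected double-crossover frequency = 0.221 × 0.177 = 0.03912.
Expected number = 0.03912 × 500 = 19.56 ≈ 20.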